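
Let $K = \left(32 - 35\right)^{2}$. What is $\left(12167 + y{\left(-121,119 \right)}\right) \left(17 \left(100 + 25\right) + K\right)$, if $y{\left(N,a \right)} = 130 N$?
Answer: $-7603442$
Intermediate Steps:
$K = 9$ ($K = \left(-3\right)^{2} = 9$)
$\left(12167 + y{\left(-121,119 \right)}\right) \left(17 \left(100 + 25\right) + K\right) = \left(12167 + 130 \left(-121\right)\right) \left(17 \left(100 + 25\right) + 9\right) = \left(12167 - 15730\right) \left(17 \cdot 125 + 9\right) = - 3563 \left(2125 + 9\right) = \left(-3563\right) 2134 = -7603442$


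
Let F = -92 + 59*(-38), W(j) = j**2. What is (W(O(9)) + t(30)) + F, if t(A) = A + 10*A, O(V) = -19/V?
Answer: -161963/81 ≈ -1999.5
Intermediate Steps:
t(A) = 11*A
F = -2334 (F = -92 - 2242 = -2334)
(W(O(9)) + t(30)) + F = ((-19/9)**2 + 11*30) - 2334 = ((-19*1/9)**2 + 330) - 2334 = ((-19/9)**2 + 330) - 2334 = (361/81 + 330) - 2334 = 27091/81 - 2334 = -161963/81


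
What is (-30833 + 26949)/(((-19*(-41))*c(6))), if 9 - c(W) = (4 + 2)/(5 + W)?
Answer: -42724/72447 ≈ -0.58973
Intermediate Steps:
c(W) = 9 - 6/(5 + W) (c(W) = 9 - (4 + 2)/(5 + W) = 9 - 6/(5 + W))
(-30833 + 26949)/(((-19*(-41))*c(6))) = (-30833 + 26949)/(((-19*(-41))*(3*(13 + 3*6)/(5 + 6)))) = -3884*11/(2337*(13 + 18)) = -3884/(779*(3*(1/11)*31)) = -3884/(779*(93/11)) = -3884/72447/11 = -3884*11/72447 = -42724/72447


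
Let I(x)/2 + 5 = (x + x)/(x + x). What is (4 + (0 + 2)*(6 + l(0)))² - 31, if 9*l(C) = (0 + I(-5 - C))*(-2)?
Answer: 28465/81 ≈ 351.42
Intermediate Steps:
I(x) = -8 (I(x) = -10 + 2*((x + x)/(x + x)) = -10 + 2*((2*x)/((2*x))) = -10 + 2*((2*x)*(1/(2*x))) = -10 + 2*1 = -10 + 2 = -8)
l(C) = 16/9 (l(C) = ((0 - 8)*(-2))/9 = (-8*(-2))/9 = (⅑)*16 = 16/9)
(4 + (0 + 2)*(6 + l(0)))² - 31 = (4 + (0 + 2)*(6 + 16/9))² - 31 = (4 + 2*(70/9))² - 31 = (4 + 140/9)² - 31 = (176/9)² - 31 = 30976/81 - 31 = 28465/81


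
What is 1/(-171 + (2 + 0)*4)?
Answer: -1/163 ≈ -0.0061350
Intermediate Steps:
1/(-171 + (2 + 0)*4) = 1/(-171 + 2*4) = 1/(-171 + 8) = 1/(-163) = -1/163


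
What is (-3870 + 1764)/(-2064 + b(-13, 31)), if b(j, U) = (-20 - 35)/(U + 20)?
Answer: 107406/105319 ≈ 1.0198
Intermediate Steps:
b(j, U) = -55/(20 + U)
(-3870 + 1764)/(-2064 + b(-13, 31)) = (-3870 + 1764)/(-2064 - 55/(20 + 31)) = -2106/(-2064 - 55/51) = -2106/(-105319/51) = -2106*(-51/105319) = 107406/105319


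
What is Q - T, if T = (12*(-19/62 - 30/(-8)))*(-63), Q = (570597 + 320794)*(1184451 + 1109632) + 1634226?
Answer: 63392723864752/31 ≈ 2.0449e+12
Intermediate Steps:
Q = 2044926573679 (Q = 891391*2294083 + 1634226 = 2044924939453 + 1634226 = 2044926573679)
T = -80703/31 (T = (12*(-19*1/62 - 30*(-⅛)))*(-63) = (12*(-19/62 + 15/4))*(-63) = (12*(427/124))*(-63) = (1281/31)*(-63) = -80703/31 ≈ -2603.3)
Q - T = 2044926573679 - 1*(-80703/31) = 2044926573679 + 80703/31 = 63392723864752/31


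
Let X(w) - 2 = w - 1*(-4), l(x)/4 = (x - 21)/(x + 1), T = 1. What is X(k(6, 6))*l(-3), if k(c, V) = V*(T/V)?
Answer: 336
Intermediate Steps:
l(x) = 4*(-21 + x)/(1 + x) (l(x) = 4*((x - 21)/(x + 1)) = 4*((-21 + x)/(1 + x)) = 4*(-21 + x)/(1 + x))
k(c, V) = 1 (k(c, V) = V*(1/V) = V/V = 1)
X(w) = 6 + w (X(w) = 2 + (w - 1*(-4)) = 2 + (w + 4) = 2 + (4 + w) = 6 + w)
X(k(6, 6))*l(-3) = (6 + 1)*(4*(-21 - 3)/(1 - 3)) = 7*(4*(-24)/(-2)) = 7*(4*(-½)*(-24)) = 7*48 = 336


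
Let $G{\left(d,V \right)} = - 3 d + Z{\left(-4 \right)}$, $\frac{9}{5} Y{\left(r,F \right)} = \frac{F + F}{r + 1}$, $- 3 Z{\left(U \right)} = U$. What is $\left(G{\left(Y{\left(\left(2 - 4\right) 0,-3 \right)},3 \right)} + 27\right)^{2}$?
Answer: $\frac{13225}{9} \approx 1469.4$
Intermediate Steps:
$Z{\left(U \right)} = - \frac{U}{3}$
$Y{\left(r,F \right)} = \frac{10 F}{9 \left(1 + r\right)}$ ($Y{\left(r,F \right)} = \frac{5 \frac{F + F}{r + 1}}{9} = \frac{5 \frac{2 F}{1 + r}}{9} = \frac{10 F}{9 \left(1 + r\right)}$)
$G{\left(d,V \right)} = \frac{4}{3} - 3 d$ ($G{\left(d,V \right)} = - 3 d - - \frac{4}{3} = - 3 d + \frac{4}{3} = \frac{4}{3} - 3 d$)
$\left(G{\left(Y{\left(\left(2 - 4\right) 0,-3 \right)},3 \right)} + 27\right)^{2} = \left(\left(\frac{4}{3} - 3 \cdot \frac{10}{9} \left(-3\right) \frac{1}{1 + \left(2 - 4\right) 0}\right) + 27\right)^{2} = \left(\left(\frac{4}{3} - 3 \cdot \frac{10}{9} \left(-3\right) \frac{1}{1 - 0}\right) + 27\right)^{2} = \left(\left(\frac{4}{3} - 3 \cdot \frac{10}{9} \left(-3\right) \frac{1}{1 + 0}\right) + 27\right)^{2} = \left(\left(\frac{4}{3} - 3 \cdot \frac{10}{9} \left(-3\right) 1^{-1}\right) + 27\right)^{2} = \left(\left(\frac{4}{3} - 3 \cdot \frac{10}{9} \left(-3\right) 1\right) + 27\right)^{2} = \left(\left(\frac{4}{3} - -10\right) + 27\right)^{2} = \left(\left(\frac{4}{3} + 10\right) + 27\right)^{2} = \left(\frac{34}{3} + 27\right)^{2} = \left(\frac{115}{3}\right)^{2} = \frac{13225}{9}$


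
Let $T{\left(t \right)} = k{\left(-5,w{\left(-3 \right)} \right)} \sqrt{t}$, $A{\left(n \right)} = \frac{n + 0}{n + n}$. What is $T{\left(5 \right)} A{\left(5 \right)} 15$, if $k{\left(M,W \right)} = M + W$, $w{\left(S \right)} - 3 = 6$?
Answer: $30 \sqrt{5} \approx 67.082$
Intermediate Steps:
$A{\left(n \right)} = \frac{1}{2}$ ($A{\left(n \right)} = \frac{n}{2 n} = n \frac{1}{2 n} = \frac{1}{2}$)
$w{\left(S \right)} = 9$ ($w{\left(S \right)} = 3 + 6 = 9$)
$T{\left(t \right)} = 4 \sqrt{t}$ ($T{\left(t \right)} = \left(-5 + 9\right) \sqrt{t} = 4 \sqrt{t}$)
$T{\left(5 \right)} A{\left(5 \right)} 15 = 4 \sqrt{5} \cdot \frac{1}{2} \cdot 15 = 2 \sqrt{5} \cdot 15 = 30 \sqrt{5}$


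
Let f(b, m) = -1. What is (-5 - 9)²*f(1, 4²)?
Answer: -196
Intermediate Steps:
(-5 - 9)²*f(1, 4²) = (-5 - 9)²*(-1) = (-14)²*(-1) = 196*(-1) = -196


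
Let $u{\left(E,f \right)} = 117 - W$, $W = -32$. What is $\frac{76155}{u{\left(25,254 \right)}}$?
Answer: $\frac{76155}{149} \approx 511.11$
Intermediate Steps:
$u{\left(E,f \right)} = 149$ ($u{\left(E,f \right)} = 117 - -32 = 117 + 32 = 149$)
$\frac{76155}{u{\left(25,254 \right)}} = \frac{76155}{149}$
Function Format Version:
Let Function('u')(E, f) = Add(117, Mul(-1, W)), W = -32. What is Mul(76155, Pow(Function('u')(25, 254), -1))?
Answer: Rational(76155, 149) ≈ 511.11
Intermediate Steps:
Function('u')(E, f) = 149 (Function('u')(E, f) = Add(117, Mul(-1, -32)) = Add(117, 32) = 149)
Mul(76155, Pow(Function('u')(25, 254), -1)) = Mul(76155, Pow(149, -1)) = Mul(76155, Rational(1, 149)) = Rational(76155, 149)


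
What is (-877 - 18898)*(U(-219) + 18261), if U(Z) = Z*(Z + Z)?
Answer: -2257968825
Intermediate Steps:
U(Z) = 2*Z**2 (U(Z) = Z*(2*Z) = 2*Z**2)
(-877 - 18898)*(U(-219) + 18261) = (-877 - 18898)*(2*(-219)**2 + 18261) = -19775*(2*47961 + 18261) = -19775*(95922 + 18261) = -19775*114183 = -2257968825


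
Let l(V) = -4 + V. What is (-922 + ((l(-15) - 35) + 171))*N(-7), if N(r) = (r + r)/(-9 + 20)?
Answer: 11270/11 ≈ 1024.5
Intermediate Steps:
N(r) = 2*r/11 (N(r) = (2*r)/11 = (2*r)*(1/11) = 2*r/11)
(-922 + ((l(-15) - 35) + 171))*N(-7) = (-922 + (((-4 - 15) - 35) + 171))*((2/11)*(-7)) = (-922 + ((-19 - 35) + 171))*(-14/11) = (-922 + (-54 + 171))*(-14/11) = (-922 + 117)*(-14/11) = -805*(-14/11) = 11270/11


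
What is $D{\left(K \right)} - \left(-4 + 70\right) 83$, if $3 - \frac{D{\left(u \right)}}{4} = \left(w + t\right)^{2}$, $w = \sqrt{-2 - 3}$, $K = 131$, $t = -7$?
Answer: $-5642 + 56 i \sqrt{5} \approx -5642.0 + 125.22 i$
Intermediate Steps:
$w = i \sqrt{5}$ ($w = \sqrt{-5} = i \sqrt{5} \approx 2.2361 i$)
$D{\left(u \right)} = 12 - 4 \left(-7 + i \sqrt{5}\right)^{2}$ ($D{\left(u \right)} = 12 - 4 \left(i \sqrt{5} - 7\right)^{2} = 12 - 4 \left(-7 + i \sqrt{5}\right)^{2}$)
$D{\left(K \right)} - \left(-4 + 70\right) 83 = \left(-164 + 56 i \sqrt{5}\right) - \left(-4 + 70\right) 83 = \left(-164 + 56 i \sqrt{5}\right) - 66 \cdot 83 = \left(-164 + 56 i \sqrt{5}\right) - 5478 = -5642 + 56 i \sqrt{5}$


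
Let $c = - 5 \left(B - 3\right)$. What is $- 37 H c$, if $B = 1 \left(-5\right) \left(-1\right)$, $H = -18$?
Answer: $-6660$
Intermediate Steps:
$B = 5$ ($B = \left(-5\right) \left(-1\right) = 5$)
$c = -10$ ($c = - 5 \left(5 - 3\right) = \left(-5\right) 2 = -10$)
$- 37 H c = \left(-37\right) \left(-18\right) \left(-10\right) = 666 \left(-10\right) = -6660$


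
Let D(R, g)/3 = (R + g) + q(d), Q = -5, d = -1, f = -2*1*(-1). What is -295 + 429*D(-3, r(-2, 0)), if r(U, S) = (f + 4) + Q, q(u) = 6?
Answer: 4853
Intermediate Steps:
f = 2 (f = -2*(-1) = 2)
r(U, S) = 1 (r(U, S) = (2 + 4) - 5 = 6 - 5 = 1)
D(R, g) = 18 + 3*R + 3*g (D(R, g) = 3*((R + g) + 6) = 3*(6 + R + g) = 18 + 3*R + 3*g)
-295 + 429*D(-3, r(-2, 0)) = -295 + 429*(18 + 3*(-3) + 3*1) = -295 + 429*(18 - 9 + 3) = -295 + 429*12 = -295 + 5148 = 4853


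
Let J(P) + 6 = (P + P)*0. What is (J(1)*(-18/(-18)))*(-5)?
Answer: 30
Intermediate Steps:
J(P) = -6 (J(P) = -6 + (P + P)*0 = -6 + (2*P)*0 = -6 + 0 = -6)
(J(1)*(-18/(-18)))*(-5) = -(-108)/(-18)*(-5) = -(-108)*(-1)/18*(-5) = -6*1*(-5) = -6*(-5) = 30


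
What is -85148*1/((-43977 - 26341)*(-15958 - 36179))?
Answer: -42574/1833084783 ≈ -2.3225e-5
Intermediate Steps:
-85148*1/((-43977 - 26341)*(-15958 - 36179)) = -85148/((-70318*(-52137))) = -85148/3666169566 = -85148*1/3666169566 = -42574/1833084783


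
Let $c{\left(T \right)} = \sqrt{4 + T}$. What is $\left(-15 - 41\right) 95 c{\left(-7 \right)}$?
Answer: $- 5320 i \sqrt{3} \approx - 9214.5 i$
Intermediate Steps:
$\left(-15 - 41\right) 95 c{\left(-7 \right)} = \left(-15 - 41\right) 95 \sqrt{4 - 7} = \left(-15 - 41\right) 95 \sqrt{-3} = \left(-56\right) 95 i \sqrt{3} = - 5320 i \sqrt{3}$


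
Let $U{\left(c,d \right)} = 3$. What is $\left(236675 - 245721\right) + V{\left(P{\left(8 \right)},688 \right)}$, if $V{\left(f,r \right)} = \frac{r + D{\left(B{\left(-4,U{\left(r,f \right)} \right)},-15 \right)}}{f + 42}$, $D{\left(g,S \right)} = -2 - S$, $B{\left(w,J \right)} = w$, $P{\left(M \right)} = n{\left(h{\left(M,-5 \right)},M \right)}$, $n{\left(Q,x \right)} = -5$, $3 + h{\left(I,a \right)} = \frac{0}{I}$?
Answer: $- \frac{334001}{37} \approx -9027.0$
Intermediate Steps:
$h{\left(I,a \right)} = -3$ ($h{\left(I,a \right)} = -3 + \frac{0}{I} = -3 + 0 = -3$)
$P{\left(M \right)} = -5$
$V{\left(f,r \right)} = \frac{13 + r}{42 + f}$ ($V{\left(f,r \right)} = \frac{r - -13}{f + 42} = \frac{r + \left(-2 + 15\right)}{42 + f} = \frac{r + 13}{42 + f} = \frac{13 + r}{42 + f}$)
$\left(236675 - 245721\right) + V{\left(P{\left(8 \right)},688 \right)} = \left(236675 - 245721\right) + \frac{13 + 688}{42 - 5} = -9046 + \frac{1}{37} \cdot 701 = -9046 + \frac{701}{37} = - \frac{334001}{37}$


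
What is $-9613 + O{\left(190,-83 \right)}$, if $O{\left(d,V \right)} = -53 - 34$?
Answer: $-9700$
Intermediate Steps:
$O{\left(d,V \right)} = -87$ ($O{\left(d,V \right)} = -53 - 34 = -87$)
$-9613 + O{\left(190,-83 \right)} = -9613 - 87 = -9700$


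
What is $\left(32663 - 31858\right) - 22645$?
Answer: $-21840$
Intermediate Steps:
$\left(32663 - 31858\right) - 22645 = 805 - 22645 = -21840$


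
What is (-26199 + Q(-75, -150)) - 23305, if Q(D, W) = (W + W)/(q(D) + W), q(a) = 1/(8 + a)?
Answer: -497544604/10051 ≈ -49502.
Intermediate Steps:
Q(D, W) = 2*W/(W + 1/(8 + D)) (Q(D, W) = (W + W)/(1/(8 + D) + W) = (2*W)/(W + 1/(8 + D)) = 2*W/(W + 1/(8 + D)))
(-26199 + Q(-75, -150)) - 23305 = (-26199 + 2*(-150)*(8 - 75)/(1 - 150*(8 - 75))) - 23305 = (-26199 + 2*(-150)*(-67)/(1 - 150*(-67))) - 23305 = (-26199 + 2*(-150)*(-67)/(1 + 10050)) - 23305 = (-26199 + 2*(-150)*(-67)/10051) - 23305 = (-26199 + 2*(-150)*(1/10051)*(-67)) - 23305 = (-26199 + 20100/10051) - 23305 = -263306049/10051 - 23305 = -497544604/10051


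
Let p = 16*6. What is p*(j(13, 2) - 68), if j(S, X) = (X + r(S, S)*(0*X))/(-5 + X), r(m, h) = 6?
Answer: -6592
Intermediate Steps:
p = 96
j(S, X) = X/(-5 + X) (j(S, X) = (X + 6*(0*X))/(-5 + X) = (X + 6*0)/(-5 + X) = (X + 0)/(-5 + X) = X/(-5 + X))
p*(j(13, 2) - 68) = 96*(2/(-5 + 2) - 68) = 96*(2/(-3) - 68) = 96*(2*(-⅓) - 68) = 96*(-⅔ - 68) = 96*(-206/3) = -6592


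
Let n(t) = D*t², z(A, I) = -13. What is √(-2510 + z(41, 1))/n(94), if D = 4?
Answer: 29*I*√3/35344 ≈ 0.0014212*I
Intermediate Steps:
n(t) = 4*t²
√(-2510 + z(41, 1))/n(94) = √(-2510 - 13)/((4*94²)) = √(-2523)/((4*8836)) = (29*I*√3)/35344 = (29*I*√3)*(1/35344) = 29*I*√3/35344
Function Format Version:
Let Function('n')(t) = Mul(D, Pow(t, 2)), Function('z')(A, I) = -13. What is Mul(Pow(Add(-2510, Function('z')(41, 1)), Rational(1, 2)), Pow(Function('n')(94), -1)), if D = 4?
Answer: Mul(Rational(29, 35344), I, Pow(3, Rational(1, 2))) ≈ Mul(0.0014212, I)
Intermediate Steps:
Function('n')(t) = Mul(4, Pow(t, 2))
Mul(Pow(Add(-2510, Function('z')(41, 1)), Rational(1, 2)), Pow(Function('n')(94), -1)) = Mul(Pow(Add(-2510, -13), Rational(1, 2)), Pow(Mul(4, Pow(94, 2)), -1)) = Mul(Pow(-2523, Rational(1, 2)), Pow(Mul(4, 8836), -1)) = Mul(Mul(29, I, Pow(3, Rational(1, 2))), Pow(35344, -1)) = Mul(Mul(29, I, Pow(3, Rational(1, 2))), Rational(1, 35344)) = Mul(Rational(29, 35344), I, Pow(3, Rational(1, 2)))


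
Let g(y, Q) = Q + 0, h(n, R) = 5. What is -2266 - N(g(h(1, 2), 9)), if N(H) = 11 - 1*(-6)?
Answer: -2283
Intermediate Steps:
g(y, Q) = Q
N(H) = 17 (N(H) = 11 + 6 = 17)
-2266 - N(g(h(1, 2), 9)) = -2266 - 1*17 = -2266 - 17 = -2283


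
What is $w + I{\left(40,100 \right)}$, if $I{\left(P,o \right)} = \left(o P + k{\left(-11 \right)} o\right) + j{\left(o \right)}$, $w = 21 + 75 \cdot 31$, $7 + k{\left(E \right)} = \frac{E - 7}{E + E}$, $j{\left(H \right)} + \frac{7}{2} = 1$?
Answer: $\frac{125957}{22} \approx 5725.3$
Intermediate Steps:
$j{\left(H \right)} = - \frac{5}{2}$ ($j{\left(H \right)} = - \frac{7}{2} + 1 = - \frac{5}{2}$)
$k{\left(E \right)} = -7 + \frac{-7 + E}{2 E}$ ($k{\left(E \right)} = -7 + \frac{E - 7}{E + E} = -7 + \frac{-7 + E}{2 E}$)
$w = 2346$ ($w = 21 + 2325 = 2346$)
$I{\left(P,o \right)} = - \frac{5}{2} - \frac{68 o}{11} + P o$ ($I{\left(P,o \right)} = \left(o P + \frac{-7 - -143}{2 \left(-11\right)} o\right) - \frac{5}{2} = \left(P o + \frac{1}{2} \left(- \frac{1}{11}\right) \left(-7 + 143\right) o\right) - \frac{5}{2} = \left(P o + \frac{1}{2} \left(- \frac{1}{11}\right) 136 o\right) - \frac{5}{2} = \left(P o - \frac{68 o}{11}\right) - \frac{5}{2} = \left(- \frac{68 o}{11} + P o\right) - \frac{5}{2} = - \frac{5}{2} - \frac{68 o}{11} + P o$)
$w + I{\left(40,100 \right)} = 2346 - - \frac{74345}{22} = 2346 + \frac{74345}{22} = \frac{125957}{22}$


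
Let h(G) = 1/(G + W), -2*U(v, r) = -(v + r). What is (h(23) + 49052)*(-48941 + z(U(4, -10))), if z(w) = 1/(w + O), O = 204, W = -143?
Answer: -2895187855823/1206 ≈ -2.4007e+9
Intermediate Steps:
U(v, r) = r/2 + v/2 (U(v, r) = -(-1)*(v + r)/2 = -(-1)*(r + v)/2 = -(-r - v)/2 = r/2 + v/2)
h(G) = 1/(-143 + G) (h(G) = 1/(G - 143) = 1/(-143 + G))
z(w) = 1/(204 + w) (z(w) = 1/(w + 204) = 1/(204 + w))
(h(23) + 49052)*(-48941 + z(U(4, -10))) = (1/(-143 + 23) + 49052)*(-48941 + 1/(204 + ((1/2)*(-10) + (1/2)*4))) = (1/(-120) + 49052)*(-48941 + 1/(204 + (-5 + 2))) = (-1/120 + 49052)*(-48941 + 1/(204 - 3)) = 5886239*(-48941 + 1/201)/120 = (5886239/120)*(-9837140/201) = -2895187855823/1206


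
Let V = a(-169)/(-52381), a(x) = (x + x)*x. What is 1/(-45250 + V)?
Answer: -52381/2370297372 ≈ -2.2099e-5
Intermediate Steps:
a(x) = 2*x**2 (a(x) = (2*x)*x = 2*x**2)
V = -57122/52381 (V = (2*(-169)**2)/(-52381) = (2*28561)*(-1/52381) = 57122*(-1/52381) = -57122/52381 ≈ -1.0905)
1/(-45250 + V) = 1/(-45250 - 57122/52381) = 1/(-2370297372/52381) = -52381/2370297372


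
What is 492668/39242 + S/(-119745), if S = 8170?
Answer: 5867392252/469903329 ≈ 12.486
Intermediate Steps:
492668/39242 + S/(-119745) = 492668/39242 + 8170/(-119745) = 492668*(1/39242) + 8170*(-1/119745) = 246334/19621 - 1634/23949 = 5867392252/469903329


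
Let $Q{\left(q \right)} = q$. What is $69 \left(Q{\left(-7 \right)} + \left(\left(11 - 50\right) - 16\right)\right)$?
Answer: $-4278$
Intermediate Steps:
$69 \left(Q{\left(-7 \right)} + \left(\left(11 - 50\right) - 16\right)\right) = 69 \left(-7 + \left(\left(11 - 50\right) - 16\right)\right) = 69 \left(-7 - 55\right) = 69 \left(-62\right) = -4278$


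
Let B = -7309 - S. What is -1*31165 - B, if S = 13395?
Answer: -10461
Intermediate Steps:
B = -20704 (B = -7309 - 1*13395 = -7309 - 13395 = -20704)
-1*31165 - B = -1*31165 - 1*(-20704) = -31165 + 20704 = -10461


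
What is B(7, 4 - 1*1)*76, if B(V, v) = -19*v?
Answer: -4332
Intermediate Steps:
B(7, 4 - 1*1)*76 = -19*(4 - 1*1)*76 = -19*(4 - 1)*76 = -19*3*76 = -57*76 = -4332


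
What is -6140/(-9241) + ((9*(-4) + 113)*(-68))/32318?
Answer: 6820302/13575029 ≈ 0.50242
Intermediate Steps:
-6140/(-9241) + ((9*(-4) + 113)*(-68))/32318 = -6140*(-1/9241) + ((-36 + 113)*(-68))*(1/32318) = 6140/9241 + (77*(-68))*(1/32318) = 6140/9241 - 5236*1/32318 = 6140/9241 - 238/1469 = 6820302/13575029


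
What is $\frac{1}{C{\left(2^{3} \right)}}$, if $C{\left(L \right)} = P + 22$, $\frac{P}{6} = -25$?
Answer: $- \frac{1}{128} \approx -0.0078125$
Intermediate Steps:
$P = -150$ ($P = 6 \left(-25\right) = -150$)
$C{\left(L \right)} = -128$ ($C{\left(L \right)} = -150 + 22 = -128$)
$\frac{1}{C{\left(2^{3} \right)}} = \frac{1}{-128} = - \frac{1}{128}$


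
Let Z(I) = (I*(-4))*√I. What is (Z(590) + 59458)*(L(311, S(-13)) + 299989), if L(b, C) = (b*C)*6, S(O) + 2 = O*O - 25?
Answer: 33591451138 - 1333307960*√590 ≈ 1.2055e+9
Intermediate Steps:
S(O) = -27 + O² (S(O) = -2 + (O*O - 25) = -2 + (O² - 25) = -2 + (-25 + O²) = -27 + O²)
Z(I) = -4*I^(3/2) (Z(I) = (-4*I)*√I = -4*I^(3/2))
L(b, C) = 6*C*b (L(b, C) = (C*b)*6 = 6*C*b)
(Z(590) + 59458)*(L(311, S(-13)) + 299989) = (-2360*√590 + 59458)*(6*(-27 + (-13)²)*311 + 299989) = (-2360*√590 + 59458)*(6*(-27 + 169)*311 + 299989) = (-2360*√590 + 59458)*(6*142*311 + 299989) = (59458 - 2360*√590)*(264972 + 299989) = (59458 - 2360*√590)*564961 = 33591451138 - 1333307960*√590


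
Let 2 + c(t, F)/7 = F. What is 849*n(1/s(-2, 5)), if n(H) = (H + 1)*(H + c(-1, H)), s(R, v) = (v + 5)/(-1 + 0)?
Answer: -282717/25 ≈ -11309.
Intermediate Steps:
c(t, F) = -14 + 7*F
s(R, v) = -5 - v (s(R, v) = (5 + v)/(-1) = (5 + v)*(-1) = -5 - v)
n(H) = (1 + H)*(-14 + 8*H) (n(H) = (H + 1)*(H + (-14 + 7*H)) = (1 + H)*(-14 + 8*H))
849*n(1/s(-2, 5)) = 849*(-14 - 6/(-5 - 1*5) + 8*(1/(-5 - 1*5))**2) = 849*(-14 - 6/(-5 - 5) + 8*(1/(-5 - 5))**2) = 849*(-14 - 6/(-10) + 8*(1/(-10))**2) = 849*(-14 - 6*(-1/10) + 8*(-1/10)**2) = 849*(-14 + 3/5 + 8*(1/100)) = 849*(-14 + 3/5 + 2/25) = 849*(-333/25) = -282717/25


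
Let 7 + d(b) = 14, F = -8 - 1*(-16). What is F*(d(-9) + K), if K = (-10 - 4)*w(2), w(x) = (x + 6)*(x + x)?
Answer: -3528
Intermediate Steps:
F = 8 (F = -8 + 16 = 8)
d(b) = 7 (d(b) = -7 + 14 = 7)
w(x) = 2*x*(6 + x) (w(x) = (6 + x)*(2*x) = 2*x*(6 + x))
K = -448 (K = (-10 - 4)*(2*2*(6 + 2)) = -28*2*8 = -14*32 = -448)
F*(d(-9) + K) = 8*(7 - 448) = 8*(-441) = -3528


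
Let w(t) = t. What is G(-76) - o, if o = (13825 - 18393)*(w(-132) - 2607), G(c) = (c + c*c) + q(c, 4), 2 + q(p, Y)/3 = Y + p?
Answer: -12506274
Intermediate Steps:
q(p, Y) = -6 + 3*Y + 3*p (q(p, Y) = -6 + 3*(Y + p) = -6 + (3*Y + 3*p) = -6 + 3*Y + 3*p)
G(c) = 6 + c² + 4*c (G(c) = (c + c*c) + (-6 + 3*4 + 3*c) = (c + c²) + (-6 + 12 + 3*c) = (c + c²) + (6 + 3*c) = 6 + c² + 4*c)
o = 12511752 (o = (13825 - 18393)*(-132 - 2607) = -4568*(-2739) = 12511752)
G(-76) - o = (6 + (-76)² + 4*(-76)) - 1*12511752 = (6 + 5776 - 304) - 12511752 = 5478 - 12511752 = -12506274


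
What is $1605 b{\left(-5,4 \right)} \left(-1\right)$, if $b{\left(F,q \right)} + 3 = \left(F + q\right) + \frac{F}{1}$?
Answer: $14445$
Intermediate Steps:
$b{\left(F,q \right)} = -3 + q + 2 F$ ($b{\left(F,q \right)} = -3 + \left(\left(F + q\right) + \frac{F}{1}\right) = -3 + \left(\left(F + q\right) + F 1\right) = -3 + \left(\left(F + q\right) + F\right) = -3 + \left(q + 2 F\right) = -3 + q + 2 F$)
$1605 b{\left(-5,4 \right)} \left(-1\right) = 1605 \left(-3 + 4 + 2 \left(-5\right)\right) \left(-1\right) = 1605 \left(-3 + 4 - 10\right) \left(-1\right) = 1605 \left(\left(-9\right) \left(-1\right)\right) = 1605 \cdot 9 = 14445$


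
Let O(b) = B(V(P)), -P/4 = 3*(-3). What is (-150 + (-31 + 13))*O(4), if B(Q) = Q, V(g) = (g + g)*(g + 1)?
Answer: -447552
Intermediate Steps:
P = 36 (P = -12*(-3) = -4*(-9) = 36)
V(g) = 2*g*(1 + g) (V(g) = (2*g)*(1 + g) = 2*g*(1 + g))
O(b) = 2664 (O(b) = 2*36*(1 + 36) = 2*36*37 = 2664)
(-150 + (-31 + 13))*O(4) = (-150 + (-31 + 13))*2664 = (-150 - 18)*2664 = -168*2664 = -447552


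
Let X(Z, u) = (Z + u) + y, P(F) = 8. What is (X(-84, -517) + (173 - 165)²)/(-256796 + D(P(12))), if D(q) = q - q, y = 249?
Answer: 72/64199 ≈ 0.0011215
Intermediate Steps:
D(q) = 0
X(Z, u) = 249 + Z + u (X(Z, u) = (Z + u) + 249 = 249 + Z + u)
(X(-84, -517) + (173 - 165)²)/(-256796 + D(P(12))) = ((249 - 84 - 517) + (173 - 165)²)/(-256796 + 0) = (-352 + 8²)/(-256796) = (-352 + 64)*(-1/256796) = -288*(-1/256796) = 72/64199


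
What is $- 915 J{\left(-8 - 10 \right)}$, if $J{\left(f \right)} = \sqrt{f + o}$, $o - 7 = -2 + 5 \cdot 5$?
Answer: $- 1830 \sqrt{3} \approx -3169.7$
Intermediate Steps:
$o = 30$ ($o = 7 + \left(-2 + 5 \cdot 5\right) = 7 + \left(-2 + 25\right) = 7 + 23 = 30$)
$J{\left(f \right)} = \sqrt{30 + f}$ ($J{\left(f \right)} = \sqrt{f + 30} = \sqrt{30 + f}$)
$- 915 J{\left(-8 - 10 \right)} = - 915 \sqrt{30 - 18} = - 915 \sqrt{12} = - 915 \cdot 2 \sqrt{3} = - 1830 \sqrt{3}$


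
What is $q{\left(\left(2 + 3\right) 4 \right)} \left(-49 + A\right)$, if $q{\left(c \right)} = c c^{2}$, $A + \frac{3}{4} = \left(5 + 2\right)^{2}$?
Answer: $-6000$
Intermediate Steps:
$A = \frac{193}{4}$ ($A = - \frac{3}{4} + \left(5 + 2\right)^{2} = - \frac{3}{4} + 7^{2} = - \frac{3}{4} + 49 = \frac{193}{4} \approx 48.25$)
$q{\left(c \right)} = c^{3}$
$q{\left(\left(2 + 3\right) 4 \right)} \left(-49 + A\right) = \left(\left(2 + 3\right) 4\right)^{3} \left(-49 + \frac{193}{4}\right) = \left(5 \cdot 4\right)^{3} \left(- \frac{3}{4}\right) = 20^{3} \left(- \frac{3}{4}\right) = 8000 \left(- \frac{3}{4}\right) = -6000$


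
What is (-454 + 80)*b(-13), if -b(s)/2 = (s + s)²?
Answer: 505648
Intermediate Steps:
b(s) = -8*s² (b(s) = -2*(s + s)² = -2*4*s² = -8*s²)
(-454 + 80)*b(-13) = (-454 + 80)*(-8*(-13)²) = -(-2992)*169 = -374*(-1352) = 505648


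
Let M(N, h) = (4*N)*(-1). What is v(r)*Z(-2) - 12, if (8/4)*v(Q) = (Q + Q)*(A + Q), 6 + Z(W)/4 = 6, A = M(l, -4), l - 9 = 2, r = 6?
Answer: -12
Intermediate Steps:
l = 11 (l = 9 + 2 = 11)
M(N, h) = -4*N
A = -44 (A = -4*11 = -44)
Z(W) = 0 (Z(W) = -24 + 4*6 = -24 + 24 = 0)
v(Q) = Q*(-44 + Q) (v(Q) = ((Q + Q)*(-44 + Q))/2 = ((2*Q)*(-44 + Q))/2 = (2*Q*(-44 + Q))/2 = Q*(-44 + Q))
v(r)*Z(-2) - 12 = (6*(-44 + 6))*0 - 12 = (6*(-38))*0 - 12 = -228*0 - 12 = 0 - 12 = -12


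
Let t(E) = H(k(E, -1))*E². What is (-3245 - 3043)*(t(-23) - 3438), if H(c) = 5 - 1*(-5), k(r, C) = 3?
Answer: -11645376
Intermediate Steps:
H(c) = 10 (H(c) = 5 + 5 = 10)
t(E) = 10*E²
(-3245 - 3043)*(t(-23) - 3438) = (-3245 - 3043)*(10*(-23)² - 3438) = -6288*(10*529 - 3438) = -6288*(5290 - 3438) = -6288*1852 = -11645376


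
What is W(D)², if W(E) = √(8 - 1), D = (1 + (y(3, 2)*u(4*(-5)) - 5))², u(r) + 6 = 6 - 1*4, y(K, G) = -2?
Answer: 7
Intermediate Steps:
u(r) = -4 (u(r) = -6 + (6 - 1*4) = -6 + (6 - 4) = -6 + 2 = -4)
D = 16 (D = (1 + (-2*(-4) - 5))² = (1 + (8 - 5))² = (1 + 3)² = 4² = 16)
W(E) = √7
W(D)² = (√7)² = 7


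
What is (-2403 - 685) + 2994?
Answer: -94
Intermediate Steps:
(-2403 - 685) + 2994 = -3088 + 2994 = -94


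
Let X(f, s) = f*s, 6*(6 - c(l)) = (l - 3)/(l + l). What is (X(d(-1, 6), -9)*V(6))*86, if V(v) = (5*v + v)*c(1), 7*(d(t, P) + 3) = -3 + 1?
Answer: 3952044/7 ≈ 5.6458e+5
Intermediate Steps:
d(t, P) = -23/7 (d(t, P) = -3 + (-3 + 1)/7 = -3 + (⅐)*(-2) = -3 - 2/7 = -23/7)
c(l) = 6 - (-3 + l)/(12*l) (c(l) = 6 - (l - 3)/(6*(l + l)) = 6 - (-3 + l)/(6*(2*l)) = 6 - (-3 + l)*1/(2*l)/6 = 6 - (-3 + l)/(12*l))
V(v) = 37*v (V(v) = (5*v + v)*((1/12)*(3 + 71*1)/1) = (6*v)*((1/12)*1*(3 + 71)) = (6*v)*((1/12)*1*74) = (6*v)*(37/6) = 37*v)
(X(d(-1, 6), -9)*V(6))*86 = ((-23/7*(-9))*(37*6))*86 = ((207/7)*222)*86 = (45954/7)*86 = 3952044/7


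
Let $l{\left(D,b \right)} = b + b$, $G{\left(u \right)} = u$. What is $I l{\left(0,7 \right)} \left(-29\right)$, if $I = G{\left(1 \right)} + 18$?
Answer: $-7714$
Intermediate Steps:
$l{\left(D,b \right)} = 2 b$
$I = 19$ ($I = 1 + 18 = 19$)
$I l{\left(0,7 \right)} \left(-29\right) = 19 \cdot 2 \cdot 7 \left(-29\right) = 19 \cdot 14 \left(-29\right) = 266 \left(-29\right) = -7714$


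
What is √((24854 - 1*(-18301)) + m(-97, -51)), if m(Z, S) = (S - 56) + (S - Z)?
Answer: √43094 ≈ 207.59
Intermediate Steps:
m(Z, S) = -56 - Z + 2*S (m(Z, S) = (-56 + S) + (S - Z) = -56 - Z + 2*S)
√((24854 - 1*(-18301)) + m(-97, -51)) = √((24854 - 1*(-18301)) + (-56 - 1*(-97) + 2*(-51))) = √((24854 + 18301) + (-56 + 97 - 102)) = √(43155 - 61) = √43094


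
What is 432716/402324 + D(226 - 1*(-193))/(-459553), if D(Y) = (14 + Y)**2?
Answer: 30856152878/46222300293 ≈ 0.66756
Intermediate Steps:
432716/402324 + D(226 - 1*(-193))/(-459553) = 432716/402324 + (14 + (226 - 1*(-193)))**2/(-459553) = 432716*(1/402324) + (14 + (226 + 193))**2*(-1/459553) = 108179/100581 + (14 + 419)**2*(-1/459553) = 108179/100581 + 433**2*(-1/459553) = 108179/100581 + 187489*(-1/459553) = 108179/100581 - 187489/459553 = 30856152878/46222300293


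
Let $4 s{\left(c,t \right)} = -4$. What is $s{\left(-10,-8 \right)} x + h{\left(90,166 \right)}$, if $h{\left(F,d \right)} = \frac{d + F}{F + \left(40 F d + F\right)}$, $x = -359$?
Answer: $\frac{53650819}{149445} \approx 359.0$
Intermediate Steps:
$s{\left(c,t \right)} = -1$ ($s{\left(c,t \right)} = \frac{1}{4} \left(-4\right) = -1$)
$h{\left(F,d \right)} = \frac{F + d}{2 F + 40 F d}$ ($h{\left(F,d \right)} = \frac{F + d}{F + \left(40 F d + F\right)} = \frac{F + d}{F + \left(F + 40 F d\right)} = \frac{F + d}{2 F + 40 F d}$)
$s{\left(-10,-8 \right)} x + h{\left(90,166 \right)} = \left(-1\right) \left(-359\right) + \frac{90 + 166}{2 \cdot 90 \left(1 + 20 \cdot 166\right)} = 359 + \frac{1}{2} \cdot \frac{1}{90} \frac{1}{1 + 3320} \cdot 256 = 359 + \frac{1}{2} \cdot \frac{1}{90} \cdot \frac{1}{3321} \cdot 256 = 359 + \frac{64}{149445} = \frac{53650819}{149445}$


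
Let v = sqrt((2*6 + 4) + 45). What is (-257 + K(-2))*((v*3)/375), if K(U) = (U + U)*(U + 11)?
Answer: -293*sqrt(61)/125 ≈ -18.307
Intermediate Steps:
v = sqrt(61) (v = sqrt((12 + 4) + 45) = sqrt(16 + 45) = sqrt(61) ≈ 7.8102)
K(U) = 2*U*(11 + U) (K(U) = (2*U)*(11 + U) = 2*U*(11 + U))
(-257 + K(-2))*((v*3)/375) = (-257 + 2*(-2)*(11 - 2))*((sqrt(61)*3)/375) = (-257 + 2*(-2)*9)*((3*sqrt(61))*(1/375)) = (-257 - 36)*(sqrt(61)/125) = -293*sqrt(61)/125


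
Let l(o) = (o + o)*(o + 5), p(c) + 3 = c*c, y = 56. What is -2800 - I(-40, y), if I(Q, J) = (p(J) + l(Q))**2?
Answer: -35203289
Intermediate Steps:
p(c) = -3 + c**2 (p(c) = -3 + c*c = -3 + c**2)
l(o) = 2*o*(5 + o) (l(o) = (2*o)*(5 + o) = 2*o*(5 + o))
I(Q, J) = (-3 + J**2 + 2*Q*(5 + Q))**2 (I(Q, J) = ((-3 + J**2) + 2*Q*(5 + Q))**2 = (-3 + J**2 + 2*Q*(5 + Q))**2)
-2800 - I(-40, y) = -2800 - (-3 + 56**2 + 2*(-40)*(5 - 40))**2 = -2800 - (-3 + 3136 + 2*(-40)*(-35))**2 = -2800 - (-3 + 3136 + 2800)**2 = -2800 - 1*5933**2 = -2800 - 1*35200489 = -2800 - 35200489 = -35203289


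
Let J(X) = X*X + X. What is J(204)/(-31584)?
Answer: -3485/2632 ≈ -1.3241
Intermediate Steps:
J(X) = X + X**2 (J(X) = X**2 + X = X + X**2)
J(204)/(-31584) = (204*(1 + 204))/(-31584) = (204*205)*(-1/31584) = 41820*(-1/31584) = -3485/2632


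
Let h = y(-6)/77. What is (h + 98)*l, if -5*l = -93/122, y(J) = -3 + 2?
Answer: 140337/9394 ≈ 14.939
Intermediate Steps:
y(J) = -1
l = 93/610 (l = -(-93)/(5*122) = -1/5*(-93/122) = 93/610 ≈ 0.15246)
h = -1/77 ≈ -0.012987
(h + 98)*l = (-1/77 + 98)*(93/610) = (7545/77)*(93/610) = 140337/9394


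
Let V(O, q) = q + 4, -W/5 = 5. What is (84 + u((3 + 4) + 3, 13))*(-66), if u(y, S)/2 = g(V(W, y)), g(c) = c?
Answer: -7392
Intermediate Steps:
W = -25 (W = -5*5 = -25)
V(O, q) = 4 + q
u(y, S) = 8 + 2*y (u(y, S) = 2*(4 + y) = 8 + 2*y)
(84 + u((3 + 4) + 3, 13))*(-66) = (84 + (8 + 2*((3 + 4) + 3)))*(-66) = (84 + (8 + 2*(7 + 3)))*(-66) = (84 + (8 + 2*10))*(-66) = (84 + (8 + 20))*(-66) = (84 + 28)*(-66) = 112*(-66) = -7392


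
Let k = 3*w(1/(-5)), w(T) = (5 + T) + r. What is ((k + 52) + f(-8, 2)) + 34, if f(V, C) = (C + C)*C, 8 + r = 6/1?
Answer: 512/5 ≈ 102.40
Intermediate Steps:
r = -2 (r = -8 + 6/1 = -8 + 6*1 = -8 + 6 = -2)
w(T) = 3 + T (w(T) = (5 + T) - 2 = 3 + T)
k = 42/5 (k = 3*(3 + 1/(-5)) = 3*(3 - ⅕) = 3*(14/5) = 42/5 ≈ 8.4000)
f(V, C) = 2*C² (f(V, C) = (2*C)*C = 2*C²)
((k + 52) + f(-8, 2)) + 34 = ((42/5 + 52) + 2*2²) + 34 = (302/5 + 2*4) + 34 = (302/5 + 8) + 34 = 342/5 + 34 = 512/5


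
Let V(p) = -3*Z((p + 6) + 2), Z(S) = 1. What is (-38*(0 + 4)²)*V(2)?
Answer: 1824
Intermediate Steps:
V(p) = -3 (V(p) = -3*1 = -3)
(-38*(0 + 4)²)*V(2) = -38*(0 + 4)²*(-3) = -38*4²*(-3) = -38*16*(-3) = -608*(-3) = 1824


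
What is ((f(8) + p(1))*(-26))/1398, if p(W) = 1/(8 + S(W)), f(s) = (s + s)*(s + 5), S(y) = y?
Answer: -24349/6291 ≈ -3.8704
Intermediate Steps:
f(s) = 2*s*(5 + s) (f(s) = (2*s)*(5 + s) = 2*s*(5 + s))
p(W) = 1/(8 + W)
((f(8) + p(1))*(-26))/1398 = ((2*8*(5 + 8) + 1/(8 + 1))*(-26))/1398 = ((2*8*13 + 1/9)*(-26))*(1/1398) = ((208 + ⅑)*(-26))*(1/1398) = ((1873/9)*(-26))*(1/1398) = -48698/9*1/1398 = -24349/6291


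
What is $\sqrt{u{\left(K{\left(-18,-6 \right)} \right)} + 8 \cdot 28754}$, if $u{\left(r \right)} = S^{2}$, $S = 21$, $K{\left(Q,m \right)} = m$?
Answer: $\sqrt{230473} \approx 480.08$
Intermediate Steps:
$u{\left(r \right)} = 441$ ($u{\left(r \right)} = 21^{2} = 441$)
$\sqrt{u{\left(K{\left(-18,-6 \right)} \right)} + 8 \cdot 28754} = \sqrt{441 + 8 \cdot 28754} = \sqrt{441 + 230032} = \sqrt{230473}$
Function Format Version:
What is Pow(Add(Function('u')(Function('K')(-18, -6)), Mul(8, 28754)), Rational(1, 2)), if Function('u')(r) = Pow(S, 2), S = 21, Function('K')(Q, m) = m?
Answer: Pow(230473, Rational(1, 2)) ≈ 480.08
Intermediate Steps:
Function('u')(r) = 441 (Function('u')(r) = Pow(21, 2) = 441)
Pow(Add(Function('u')(Function('K')(-18, -6)), Mul(8, 28754)), Rational(1, 2)) = Pow(Add(441, Mul(8, 28754)), Rational(1, 2)) = Pow(Add(441, 230032), Rational(1, 2)) = Pow(230473, Rational(1, 2))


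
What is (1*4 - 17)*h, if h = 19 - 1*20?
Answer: 13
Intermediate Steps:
h = -1 (h = 19 - 20 = -1)
(1*4 - 17)*h = (1*4 - 17)*(-1) = (4 - 17)*(-1) = -13*(-1) = 13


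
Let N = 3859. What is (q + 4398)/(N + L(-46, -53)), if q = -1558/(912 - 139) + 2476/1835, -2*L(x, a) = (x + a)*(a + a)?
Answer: -1559355027/492203885 ≈ -3.1681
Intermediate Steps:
L(x, a) = -a*(a + x) (L(x, a) = -(x + a)*(a + a)/2 = -(a + x)*2*a/2 = -a*(a + x))
q = -944982/1418455 (q = -1558/773 + 2476*(1/1835) = -1558*1/773 + 2476/1835 = -1558/773 + 2476/1835 = -944982/1418455 ≈ -0.66621)
(q + 4398)/(N + L(-46, -53)) = (-944982/1418455 + 4398)/(3859 - 1*(-53)*(-53 - 46)) = 6237420108/(1418455*(3859 - 1*(-53)*(-99))) = 6237420108/(1418455*(3859 - 5247)) = (6237420108/1418455)/(-1388) = (6237420108/1418455)*(-1/1388) = -1559355027/492203885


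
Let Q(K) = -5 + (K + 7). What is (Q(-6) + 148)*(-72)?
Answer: -10368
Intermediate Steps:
Q(K) = 2 + K (Q(K) = -5 + (7 + K) = 2 + K)
(Q(-6) + 148)*(-72) = ((2 - 6) + 148)*(-72) = (-4 + 148)*(-72) = 144*(-72) = -10368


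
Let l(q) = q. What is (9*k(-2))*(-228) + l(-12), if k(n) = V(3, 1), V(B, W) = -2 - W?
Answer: 6144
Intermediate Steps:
k(n) = -3 (k(n) = -2 - 1*1 = -2 - 1 = -3)
(9*k(-2))*(-228) + l(-12) = (9*(-3))*(-228) - 12 = -27*(-228) - 12 = 6156 - 12 = 6144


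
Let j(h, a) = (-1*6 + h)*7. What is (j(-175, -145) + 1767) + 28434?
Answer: 28934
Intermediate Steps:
j(h, a) = -42 + 7*h (j(h, a) = (-6 + h)*7 = -42 + 7*h)
(j(-175, -145) + 1767) + 28434 = ((-42 + 7*(-175)) + 1767) + 28434 = ((-42 - 1225) + 1767) + 28434 = (-1267 + 1767) + 28434 = 500 + 28434 = 28934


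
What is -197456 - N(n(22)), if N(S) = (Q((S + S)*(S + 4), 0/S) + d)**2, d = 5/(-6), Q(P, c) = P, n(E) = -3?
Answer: -7110097/36 ≈ -1.9750e+5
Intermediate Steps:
d = -5/6 (d = 5*(-1/6) = -5/6 ≈ -0.83333)
N(S) = (-5/6 + 2*S*(4 + S))**2 (N(S) = ((S + S)*(S + 4) - 5/6)**2 = ((2*S)*(4 + S) - 5/6)**2 = (2*S*(4 + S) - 5/6)**2 = (-5/6 + 2*S*(4 + S))**2)
-197456 - N(n(22)) = -197456 - (-5 + 12*(-3)*(4 - 3))**2/36 = -197456 - (-5 + 12*(-3)*1)**2/36 = -197456 - (-5 - 36)**2/36 = -197456 - (-41)**2/36 = -197456 - 1681/36 = -7110097/36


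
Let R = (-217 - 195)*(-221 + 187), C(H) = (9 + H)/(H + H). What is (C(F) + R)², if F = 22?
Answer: 379928002689/1936 ≈ 1.9624e+8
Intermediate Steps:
C(H) = (9 + H)/(2*H) (C(H) = (9 + H)/((2*H)) = (9 + H)*(1/(2*H)) = (9 + H)/(2*H))
R = 14008 (R = -412*(-34) = 14008)
(C(F) + R)² = ((½)*(9 + 22)/22 + 14008)² = ((½)*(1/22)*31 + 14008)² = (31/44 + 14008)² = (616383/44)² = 379928002689/1936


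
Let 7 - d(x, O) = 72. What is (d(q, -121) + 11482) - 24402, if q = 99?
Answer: -12985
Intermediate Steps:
d(x, O) = -65 (d(x, O) = 7 - 1*72 = 7 - 72 = -65)
(d(q, -121) + 11482) - 24402 = (-65 + 11482) - 24402 = 11417 - 24402 = -12985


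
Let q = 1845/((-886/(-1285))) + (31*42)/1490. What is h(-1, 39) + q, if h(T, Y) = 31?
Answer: 1787303581/660070 ≈ 2707.8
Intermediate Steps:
q = 1766841411/660070 (q = 1845/((-886*(-1/1285))) + 1302*(1/1490) = 1845/(886/1285) + 651/745 = 1845*(1285/886) + 651/745 = 2370825/886 + 651/745 = 1766841411/660070 ≈ 2676.8)
h(-1, 39) + q = 31 + 1766841411/660070 = 1787303581/660070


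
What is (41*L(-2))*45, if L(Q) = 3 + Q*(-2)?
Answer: 12915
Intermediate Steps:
L(Q) = 3 - 2*Q
(41*L(-2))*45 = (41*(3 - 2*(-2)))*45 = (41*(3 + 4))*45 = (41*7)*45 = 287*45 = 12915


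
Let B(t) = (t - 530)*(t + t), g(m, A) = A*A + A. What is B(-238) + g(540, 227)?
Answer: 417324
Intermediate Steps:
g(m, A) = A + A² (g(m, A) = A² + A = A + A²)
B(t) = 2*t*(-530 + t) (B(t) = (-530 + t)*(2*t) = 2*t*(-530 + t))
B(-238) + g(540, 227) = 2*(-238)*(-530 - 238) + 227*(1 + 227) = 2*(-238)*(-768) + 227*228 = 365568 + 51756 = 417324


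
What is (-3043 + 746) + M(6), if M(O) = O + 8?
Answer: -2283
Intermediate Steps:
M(O) = 8 + O
(-3043 + 746) + M(6) = (-3043 + 746) + (8 + 6) = -2297 + 14 = -2283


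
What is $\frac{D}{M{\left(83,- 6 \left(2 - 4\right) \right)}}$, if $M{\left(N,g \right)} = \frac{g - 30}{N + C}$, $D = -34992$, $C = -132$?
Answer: $-95256$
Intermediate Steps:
$M{\left(N,g \right)} = \frac{-30 + g}{-132 + N}$ ($M{\left(N,g \right)} = \frac{g - 30}{N - 132} = \frac{-30 + g}{-132 + N}$)
$\frac{D}{M{\left(83,- 6 \left(2 - 4\right) \right)}} = - \frac{34992}{\frac{1}{-132 + 83} \left(-30 - 6 \left(2 - 4\right)\right)} = - \frac{34992}{\frac{1}{-49} \left(-30 - -12\right)} = - \frac{34992}{\left(- \frac{1}{49}\right) \left(-30 + 12\right)} = - \frac{34992}{\left(- \frac{1}{49}\right) \left(-18\right)} = - \frac{34992}{\frac{18}{49}} = \left(-34992\right) \frac{49}{18} = -95256$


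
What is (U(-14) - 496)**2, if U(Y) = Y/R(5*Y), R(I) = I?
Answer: 6145441/25 ≈ 2.4582e+5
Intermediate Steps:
U(Y) = 1/5 (U(Y) = Y/((5*Y)) = Y*(1/(5*Y)) = 1/5)
(U(-14) - 496)**2 = (1/5 - 496)**2 = (-2479/5)**2 = 6145441/25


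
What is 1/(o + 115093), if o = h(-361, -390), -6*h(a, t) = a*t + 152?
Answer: 3/274808 ≈ 1.0917e-5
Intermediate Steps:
h(a, t) = -76/3 - a*t/6 (h(a, t) = -(a*t + 152)/6 = -(152 + a*t)/6 = -76/3 - a*t/6)
o = -70471/3 (o = -76/3 - ⅙*(-361)*(-390) = -76/3 - 23465 = -70471/3 ≈ -23490.)
1/(o + 115093) = 1/(-70471/3 + 115093) = 1/(274808/3) = 3/274808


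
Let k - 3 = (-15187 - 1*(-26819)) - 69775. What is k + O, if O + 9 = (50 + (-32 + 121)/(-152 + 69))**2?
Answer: -384096740/6889 ≈ -55755.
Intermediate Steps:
k = -58140 (k = 3 + ((-15187 - 1*(-26819)) - 69775) = 3 + ((-15187 + 26819) - 69775) = 3 + (11632 - 69775) = 3 - 58143 = -58140)
O = 16429720/6889 (O = -9 + (50 + (-32 + 121)/(-152 + 69))**2 = -9 + (50 + 89/(-83))**2 = -9 + (50 + 89*(-1/83))**2 = -9 + (50 - 89/83)**2 = -9 + (4061/83)**2 = -9 + 16491721/6889 = 16429720/6889 ≈ 2384.9)
k + O = -58140 + 16429720/6889 = -384096740/6889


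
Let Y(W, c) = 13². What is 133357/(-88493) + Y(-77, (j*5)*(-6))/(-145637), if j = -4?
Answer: -19436668726/12887855041 ≈ -1.5081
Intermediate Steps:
Y(W, c) = 169
133357/(-88493) + Y(-77, (j*5)*(-6))/(-145637) = 133357/(-88493) + 169/(-145637) = 133357*(-1/88493) + 169*(-1/145637) = -133357/88493 - 169/145637 = -19436668726/12887855041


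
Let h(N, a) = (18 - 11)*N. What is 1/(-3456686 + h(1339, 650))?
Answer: -1/3447313 ≈ -2.9008e-7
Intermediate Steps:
h(N, a) = 7*N
1/(-3456686 + h(1339, 650)) = 1/(-3456686 + 7*1339) = 1/(-3456686 + 9373) = 1/(-3447313) = -1/3447313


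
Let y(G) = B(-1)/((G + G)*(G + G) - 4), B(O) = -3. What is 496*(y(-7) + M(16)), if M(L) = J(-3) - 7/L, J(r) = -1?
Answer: -2883/4 ≈ -720.75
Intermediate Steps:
M(L) = -1 - 7/L
y(G) = -3/(-4 + 4*G²) (y(G) = -3/((G + G)*(G + G) - 4) = -3/((2*G)*(2*G) - 4) = -3/(4*G² - 4) = -3/(-4 + 4*G²))
496*(y(-7) + M(16)) = 496*(-3/(-4 + 4*(-7)²) + (-7 - 1*16)/16) = 496*(-3/(-4 + 4*49) + (-7 - 16)/16) = 496*(-3/(-4 + 196) + (1/16)*(-23)) = 496*(-3/192 - 23/16) = 496*(-3*1/192 - 23/16) = 496*(-1/64 - 23/16) = 496*(-93/64) = -2883/4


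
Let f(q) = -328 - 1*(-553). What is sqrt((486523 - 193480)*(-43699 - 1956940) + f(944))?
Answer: 2*I*sqrt(146568313563) ≈ 7.6569e+5*I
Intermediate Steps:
f(q) = 225 (f(q) = -328 + 553 = 225)
sqrt((486523 - 193480)*(-43699 - 1956940) + f(944)) = sqrt((486523 - 193480)*(-43699 - 1956940) + 225) = sqrt(293043*(-2000639) + 225) = sqrt(-586273254477 + 225) = sqrt(-586273254252) = 2*I*sqrt(146568313563)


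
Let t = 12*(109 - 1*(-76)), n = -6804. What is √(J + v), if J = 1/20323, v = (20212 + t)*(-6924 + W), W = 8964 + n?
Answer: I*√44138277768061469/20323 ≈ 10338.0*I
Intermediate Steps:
t = 2220 (t = 12*(109 + 76) = 12*185 = 2220)
W = 2160 (W = 8964 - 6804 = 2160)
v = -106866048 (v = (20212 + 2220)*(-6924 + 2160) = 22432*(-4764) = -106866048)
J = 1/20323 ≈ 4.9205e-5
√(J + v) = √(1/20323 - 106866048) = √(-2171838693503/20323) = I*√44138277768061469/20323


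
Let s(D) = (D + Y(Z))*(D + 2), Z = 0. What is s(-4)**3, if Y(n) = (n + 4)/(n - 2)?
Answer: 1728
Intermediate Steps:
Y(n) = (4 + n)/(-2 + n)
s(D) = (-2 + D)*(2 + D) (s(D) = (D + (4 + 0)/(-2 + 0))*(D + 2) = (D + 4/(-2))*(2 + D) = (D - 1/2*4)*(2 + D) = (D - 2)*(2 + D) = (-2 + D)*(2 + D))
s(-4)**3 = (-4 + (-4)**2)**3 = (-4 + 16)**3 = 12**3 = 1728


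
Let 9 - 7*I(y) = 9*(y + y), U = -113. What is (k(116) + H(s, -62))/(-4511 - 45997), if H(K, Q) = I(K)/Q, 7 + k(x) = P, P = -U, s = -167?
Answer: -42989/21920472 ≈ -0.0019611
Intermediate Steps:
P = 113 (P = -1*(-113) = 113)
I(y) = 9/7 - 18*y/7 (I(y) = 9/7 - 9*(y + y)/7 = 9/7 - 9*2*y/7 = 9/7 - 18*y/7)
k(x) = 106 (k(x) = -7 + 113 = 106)
H(K, Q) = (9/7 - 18*K/7)/Q
(k(116) + H(s, -62))/(-4511 - 45997) = (106 + (9/7)*(1 - 2*(-167))/(-62))/(-4511 - 45997) = (106 + (9/7)*(-1/62)*(1 + 334))/(-50508) = (106 + (9/7)*(-1/62)*335)*(-1/50508) = (106 - 3015/434)*(-1/50508) = (42989/434)*(-1/50508) = -42989/21920472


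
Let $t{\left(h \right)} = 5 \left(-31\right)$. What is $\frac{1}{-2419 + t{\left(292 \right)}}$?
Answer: $- \frac{1}{2574} \approx -0.0003885$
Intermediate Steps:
$t{\left(h \right)} = -155$
$\frac{1}{-2419 + t{\left(292 \right)}} = \frac{1}{-2419 - 155} = \frac{1}{-2574} = - \frac{1}{2574}$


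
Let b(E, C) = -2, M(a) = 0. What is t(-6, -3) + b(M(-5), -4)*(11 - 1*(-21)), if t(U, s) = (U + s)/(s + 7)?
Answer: -265/4 ≈ -66.250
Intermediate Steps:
t(U, s) = (U + s)/(7 + s)
t(-6, -3) + b(M(-5), -4)*(11 - 1*(-21)) = (-6 - 3)/(7 - 3) - 2*(11 - 1*(-21)) = -9/4 - 2*(11 + 21) = (¼)*(-9) - 2*32 = -9/4 - 64 = -265/4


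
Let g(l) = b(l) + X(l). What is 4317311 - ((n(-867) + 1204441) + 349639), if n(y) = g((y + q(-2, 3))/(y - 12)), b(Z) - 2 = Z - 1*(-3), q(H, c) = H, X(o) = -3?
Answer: 2428877422/879 ≈ 2.7632e+6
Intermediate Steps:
b(Z) = 5 + Z (b(Z) = 2 + (Z - 1*(-3)) = 2 + (Z + 3) = 2 + (3 + Z) = 5 + Z)
g(l) = 2 + l (g(l) = (5 + l) - 3 = 2 + l)
n(y) = 2 + (-2 + y)/(-12 + y) (n(y) = 2 + (y - 2)/(y - 12) = 2 + (-2 + y)/(-12 + y))
4317311 - ((n(-867) + 1204441) + 349639) = 4317311 - (((-26 + 3*(-867))/(-12 - 867) + 1204441) + 349639) = 4317311 - (((-26 - 2601)/(-879) + 1204441) + 349639) = 4317311 - ((-1/879*(-2627) + 1204441) + 349639) = 4317311 - ((2627/879 + 1204441) + 349639) = 4317311 - (1058706266/879 + 349639) = 4317311 - 1*1366038947/879 = 4317311 - 1366038947/879 = 2428877422/879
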